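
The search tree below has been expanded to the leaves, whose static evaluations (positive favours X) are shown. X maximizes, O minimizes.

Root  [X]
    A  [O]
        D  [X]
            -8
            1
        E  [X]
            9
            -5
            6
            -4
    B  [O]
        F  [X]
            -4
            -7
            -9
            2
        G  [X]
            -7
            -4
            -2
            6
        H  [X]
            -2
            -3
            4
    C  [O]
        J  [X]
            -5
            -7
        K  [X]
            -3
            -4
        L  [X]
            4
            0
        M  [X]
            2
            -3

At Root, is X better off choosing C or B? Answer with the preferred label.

B

J (X): max(-5, -7) = -5
K (X): max(-3, -4) = -3
L (X): max(4, 0) = 4
M (X): max(2, -3) = 2
C (O): min(-5, -3, 4, 2) = -5
F (X): max(-4, -7, -9, 2) = 2
G (X): max(-7, -4, -2, 6) = 6
H (X): max(-2, -3, 4) = 4
B (O): min(2, 6, 4) = 2
X prefers the higher value; C=-5, B=2. B is better since 2 > -5.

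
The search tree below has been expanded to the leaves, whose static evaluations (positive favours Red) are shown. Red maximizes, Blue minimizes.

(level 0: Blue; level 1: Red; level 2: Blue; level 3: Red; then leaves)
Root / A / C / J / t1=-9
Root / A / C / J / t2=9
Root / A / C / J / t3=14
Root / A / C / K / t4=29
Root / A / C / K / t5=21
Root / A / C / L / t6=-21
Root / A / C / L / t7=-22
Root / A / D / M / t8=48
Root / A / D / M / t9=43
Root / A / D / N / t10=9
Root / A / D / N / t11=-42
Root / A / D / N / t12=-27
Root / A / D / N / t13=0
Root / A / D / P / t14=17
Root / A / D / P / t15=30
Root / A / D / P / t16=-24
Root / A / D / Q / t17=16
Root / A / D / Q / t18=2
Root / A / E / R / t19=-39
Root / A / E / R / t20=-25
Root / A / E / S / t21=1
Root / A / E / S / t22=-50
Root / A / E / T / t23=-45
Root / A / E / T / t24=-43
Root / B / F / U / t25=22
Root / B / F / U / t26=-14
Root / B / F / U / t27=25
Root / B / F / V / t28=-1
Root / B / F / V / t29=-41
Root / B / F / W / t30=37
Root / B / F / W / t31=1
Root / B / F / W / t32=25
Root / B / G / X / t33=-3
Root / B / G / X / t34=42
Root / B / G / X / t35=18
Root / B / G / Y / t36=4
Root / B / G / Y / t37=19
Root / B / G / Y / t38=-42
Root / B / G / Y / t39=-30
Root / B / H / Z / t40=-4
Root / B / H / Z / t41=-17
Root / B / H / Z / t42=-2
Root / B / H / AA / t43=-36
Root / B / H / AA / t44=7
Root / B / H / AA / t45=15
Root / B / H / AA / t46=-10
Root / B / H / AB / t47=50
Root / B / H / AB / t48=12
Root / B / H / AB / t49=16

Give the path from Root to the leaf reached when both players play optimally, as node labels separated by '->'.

J (Red): max(-9, 9, 14) = 14
K (Red): max(29, 21) = 29
L (Red): max(-21, -22) = -21
C (Blue): min(14, 29, -21) = -21
M (Red): max(48, 43) = 48
N (Red): max(9, -42, -27, 0) = 9
P (Red): max(17, 30, -24) = 30
Q (Red): max(16, 2) = 16
D (Blue): min(48, 9, 30, 16) = 9
R (Red): max(-39, -25) = -25
S (Red): max(1, -50) = 1
T (Red): max(-45, -43) = -43
E (Blue): min(-25, 1, -43) = -43
A (Red): max(-21, 9, -43) = 9
U (Red): max(22, -14, 25) = 25
V (Red): max(-1, -41) = -1
W (Red): max(37, 1, 25) = 37
F (Blue): min(25, -1, 37) = -1
X (Red): max(-3, 42, 18) = 42
Y (Red): max(4, 19, -42, -30) = 19
G (Blue): min(42, 19) = 19
Z (Red): max(-4, -17, -2) = -2
AA (Red): max(-36, 7, 15, -10) = 15
AB (Red): max(50, 12, 16) = 50
H (Blue): min(-2, 15, 50) = -2
B (Red): max(-1, 19, -2) = 19
Root (Blue): min(9, 19) = 9
At Root, Blue picks A (lowest: 9).
At A, Red picks D (highest: 9).
At D, Blue picks N (lowest: 9).
At N, Red picks t10 (highest: 9).
Terminal value 9.

Root -> A -> D -> N -> t10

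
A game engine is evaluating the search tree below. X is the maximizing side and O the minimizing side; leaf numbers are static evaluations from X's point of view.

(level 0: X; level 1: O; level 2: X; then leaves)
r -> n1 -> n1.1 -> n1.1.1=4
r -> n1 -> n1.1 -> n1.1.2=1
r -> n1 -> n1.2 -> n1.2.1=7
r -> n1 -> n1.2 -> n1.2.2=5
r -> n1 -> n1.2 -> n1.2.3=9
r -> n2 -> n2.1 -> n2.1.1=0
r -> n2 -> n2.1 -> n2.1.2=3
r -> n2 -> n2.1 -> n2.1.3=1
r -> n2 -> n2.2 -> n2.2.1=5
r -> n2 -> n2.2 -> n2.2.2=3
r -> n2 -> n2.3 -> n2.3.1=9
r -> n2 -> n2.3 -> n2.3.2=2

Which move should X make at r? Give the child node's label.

n1

n1.1 (X): max(4, 1) = 4
n1.2 (X): max(7, 5, 9) = 9
n1 (O): min(4, 9) = 4
n2.1 (X): max(0, 3, 1) = 3
n2.2 (X): max(5, 3) = 5
n2.3 (X): max(9, 2) = 9
n2 (O): min(3, 5, 9) = 3
r (X): max(4, 3) = 4
X at r wants the highest of {n1=4, n2=3}, so chooses n1.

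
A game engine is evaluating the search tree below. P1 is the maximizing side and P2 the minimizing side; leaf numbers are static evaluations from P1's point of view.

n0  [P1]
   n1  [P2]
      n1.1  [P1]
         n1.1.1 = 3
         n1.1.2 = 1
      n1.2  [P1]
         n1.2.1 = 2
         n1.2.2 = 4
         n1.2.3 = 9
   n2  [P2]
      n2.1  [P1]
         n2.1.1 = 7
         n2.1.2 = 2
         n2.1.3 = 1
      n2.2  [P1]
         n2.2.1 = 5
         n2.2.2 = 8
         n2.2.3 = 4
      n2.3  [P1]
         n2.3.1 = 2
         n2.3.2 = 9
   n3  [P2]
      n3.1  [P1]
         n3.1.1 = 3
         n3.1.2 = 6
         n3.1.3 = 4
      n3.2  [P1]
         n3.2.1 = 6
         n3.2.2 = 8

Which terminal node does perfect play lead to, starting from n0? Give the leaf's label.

n1.1 (P1): max(3, 1) = 3
n1.2 (P1): max(2, 4, 9) = 9
n1 (P2): min(3, 9) = 3
n2.1 (P1): max(7, 2, 1) = 7
n2.2 (P1): max(5, 8, 4) = 8
n2.3 (P1): max(2, 9) = 9
n2 (P2): min(7, 8, 9) = 7
n3.1 (P1): max(3, 6, 4) = 6
n3.2 (P1): max(6, 8) = 8
n3 (P2): min(6, 8) = 6
n0 (P1): max(3, 7, 6) = 7
At n0, P1 picks n2 (highest: 7).
At n2, P2 picks n2.1 (lowest: 7).
At n2.1, P1 picks n2.1.1 (highest: 7).
Terminal value 7.

n2.1.1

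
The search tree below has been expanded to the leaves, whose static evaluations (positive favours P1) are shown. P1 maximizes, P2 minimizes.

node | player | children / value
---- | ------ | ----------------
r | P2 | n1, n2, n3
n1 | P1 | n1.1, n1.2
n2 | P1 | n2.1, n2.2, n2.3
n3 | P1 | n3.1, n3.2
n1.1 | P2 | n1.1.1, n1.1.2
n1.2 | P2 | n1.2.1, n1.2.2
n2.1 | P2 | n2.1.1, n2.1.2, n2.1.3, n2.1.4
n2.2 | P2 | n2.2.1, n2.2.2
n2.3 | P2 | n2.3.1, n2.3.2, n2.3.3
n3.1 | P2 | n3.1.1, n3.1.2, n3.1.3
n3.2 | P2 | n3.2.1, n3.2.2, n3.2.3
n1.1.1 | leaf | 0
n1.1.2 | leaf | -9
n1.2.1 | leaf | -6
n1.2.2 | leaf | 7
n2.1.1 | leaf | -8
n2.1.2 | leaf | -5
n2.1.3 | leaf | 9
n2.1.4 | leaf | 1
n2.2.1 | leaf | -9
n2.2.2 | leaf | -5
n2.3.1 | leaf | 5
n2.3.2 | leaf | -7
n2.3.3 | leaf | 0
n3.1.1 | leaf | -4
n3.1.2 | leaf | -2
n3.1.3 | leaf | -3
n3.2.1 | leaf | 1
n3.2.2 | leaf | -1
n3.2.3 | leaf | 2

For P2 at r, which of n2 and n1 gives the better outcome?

n2.1 (P2): min(-8, -5, 9, 1) = -8
n2.2 (P2): min(-9, -5) = -9
n2.3 (P2): min(5, -7, 0) = -7
n2 (P1): max(-8, -9, -7) = -7
n1.1 (P2): min(0, -9) = -9
n1.2 (P2): min(-6, 7) = -6
n1 (P1): max(-9, -6) = -6
P2 prefers the lower value; n2=-7, n1=-6. n2 is better since -7 < -6.

n2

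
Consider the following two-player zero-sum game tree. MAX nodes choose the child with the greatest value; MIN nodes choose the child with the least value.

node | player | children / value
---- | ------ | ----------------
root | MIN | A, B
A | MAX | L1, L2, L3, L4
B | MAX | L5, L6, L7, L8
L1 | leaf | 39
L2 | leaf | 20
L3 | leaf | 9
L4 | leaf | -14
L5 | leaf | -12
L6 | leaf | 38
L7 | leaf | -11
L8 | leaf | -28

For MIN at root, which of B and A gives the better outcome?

B (MAX): max(-12, 38, -11, -28) = 38
A (MAX): max(39, 20, 9, -14) = 39
MIN prefers the lower value; B=38, A=39. B is better since 38 < 39.

B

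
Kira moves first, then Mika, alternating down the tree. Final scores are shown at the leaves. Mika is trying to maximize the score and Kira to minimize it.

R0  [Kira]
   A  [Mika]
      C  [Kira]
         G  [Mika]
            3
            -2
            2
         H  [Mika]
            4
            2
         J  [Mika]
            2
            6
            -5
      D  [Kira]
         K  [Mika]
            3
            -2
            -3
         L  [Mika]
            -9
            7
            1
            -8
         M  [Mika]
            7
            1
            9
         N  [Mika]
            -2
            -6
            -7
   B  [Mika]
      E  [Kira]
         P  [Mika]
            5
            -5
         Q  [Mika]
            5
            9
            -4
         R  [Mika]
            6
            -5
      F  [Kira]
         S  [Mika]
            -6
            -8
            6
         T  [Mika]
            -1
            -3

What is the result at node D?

K (Mika): max(3, -2, -3) = 3
L (Mika): max(-9, 7, 1, -8) = 7
M (Mika): max(7, 1, 9) = 9
N (Mika): max(-2, -6, -7) = -2
D (Kira): min(3, 7, 9, -2) = -2

-2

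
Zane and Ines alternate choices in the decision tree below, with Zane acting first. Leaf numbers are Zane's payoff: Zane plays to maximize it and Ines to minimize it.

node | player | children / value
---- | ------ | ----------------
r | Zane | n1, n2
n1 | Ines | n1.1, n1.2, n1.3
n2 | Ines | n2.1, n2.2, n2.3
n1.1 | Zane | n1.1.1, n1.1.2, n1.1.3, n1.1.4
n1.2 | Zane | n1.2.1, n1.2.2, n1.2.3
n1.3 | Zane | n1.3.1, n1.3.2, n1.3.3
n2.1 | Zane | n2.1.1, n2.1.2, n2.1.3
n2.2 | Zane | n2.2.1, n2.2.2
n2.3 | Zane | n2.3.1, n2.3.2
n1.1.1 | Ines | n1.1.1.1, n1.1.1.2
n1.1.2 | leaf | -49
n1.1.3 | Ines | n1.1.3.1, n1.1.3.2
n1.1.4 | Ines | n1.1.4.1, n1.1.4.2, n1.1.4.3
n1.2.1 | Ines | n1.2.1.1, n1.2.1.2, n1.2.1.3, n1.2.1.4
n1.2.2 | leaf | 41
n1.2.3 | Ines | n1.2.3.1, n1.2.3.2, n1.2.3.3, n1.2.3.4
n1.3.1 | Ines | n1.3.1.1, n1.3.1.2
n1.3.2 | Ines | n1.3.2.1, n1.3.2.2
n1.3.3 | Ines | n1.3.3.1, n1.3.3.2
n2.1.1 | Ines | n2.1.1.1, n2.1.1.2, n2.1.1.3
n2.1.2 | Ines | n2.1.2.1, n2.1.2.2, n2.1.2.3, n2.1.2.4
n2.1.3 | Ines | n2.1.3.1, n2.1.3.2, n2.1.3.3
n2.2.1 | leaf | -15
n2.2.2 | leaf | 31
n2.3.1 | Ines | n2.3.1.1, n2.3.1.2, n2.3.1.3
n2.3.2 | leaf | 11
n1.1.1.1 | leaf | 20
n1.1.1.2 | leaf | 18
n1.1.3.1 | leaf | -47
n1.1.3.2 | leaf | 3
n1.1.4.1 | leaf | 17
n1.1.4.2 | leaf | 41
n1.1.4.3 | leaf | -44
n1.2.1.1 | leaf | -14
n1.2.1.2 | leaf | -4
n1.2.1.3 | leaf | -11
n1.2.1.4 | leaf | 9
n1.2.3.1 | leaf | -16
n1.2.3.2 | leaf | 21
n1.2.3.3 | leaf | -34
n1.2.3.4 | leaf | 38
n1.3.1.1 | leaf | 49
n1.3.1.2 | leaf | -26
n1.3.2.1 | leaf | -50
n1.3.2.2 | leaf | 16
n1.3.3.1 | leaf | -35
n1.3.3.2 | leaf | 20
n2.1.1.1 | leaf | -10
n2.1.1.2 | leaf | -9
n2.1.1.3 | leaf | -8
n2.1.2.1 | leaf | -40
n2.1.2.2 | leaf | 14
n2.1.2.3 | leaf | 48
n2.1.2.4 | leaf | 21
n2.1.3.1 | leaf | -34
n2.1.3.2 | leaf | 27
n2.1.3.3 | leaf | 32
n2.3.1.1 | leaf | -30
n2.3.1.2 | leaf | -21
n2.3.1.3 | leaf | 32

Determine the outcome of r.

n1.1.1 (Ines): min(20, 18) = 18
n1.1.3 (Ines): min(-47, 3) = -47
n1.1.4 (Ines): min(17, 41, -44) = -44
n1.1 (Zane): max(18, -49, -47, -44) = 18
n1.2.1 (Ines): min(-14, -4, -11, 9) = -14
n1.2.3 (Ines): min(-16, 21, -34, 38) = -34
n1.2 (Zane): max(-14, 41, -34) = 41
n1.3.1 (Ines): min(49, -26) = -26
n1.3.2 (Ines): min(-50, 16) = -50
n1.3.3 (Ines): min(-35, 20) = -35
n1.3 (Zane): max(-26, -50, -35) = -26
n1 (Ines): min(18, 41, -26) = -26
n2.1.1 (Ines): min(-10, -9, -8) = -10
n2.1.2 (Ines): min(-40, 14, 48, 21) = -40
n2.1.3 (Ines): min(-34, 27, 32) = -34
n2.1 (Zane): max(-10, -40, -34) = -10
n2.2 (Zane): max(-15, 31) = 31
n2.3.1 (Ines): min(-30, -21, 32) = -30
n2.3 (Zane): max(-30, 11) = 11
n2 (Ines): min(-10, 31, 11) = -10
r (Zane): max(-26, -10) = -10

-10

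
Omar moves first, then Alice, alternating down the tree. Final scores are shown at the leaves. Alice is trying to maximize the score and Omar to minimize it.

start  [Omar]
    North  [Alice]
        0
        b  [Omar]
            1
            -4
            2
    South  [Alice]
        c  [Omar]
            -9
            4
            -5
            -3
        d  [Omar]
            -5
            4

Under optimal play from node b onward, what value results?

b (Omar): min(1, -4, 2) = -4

-4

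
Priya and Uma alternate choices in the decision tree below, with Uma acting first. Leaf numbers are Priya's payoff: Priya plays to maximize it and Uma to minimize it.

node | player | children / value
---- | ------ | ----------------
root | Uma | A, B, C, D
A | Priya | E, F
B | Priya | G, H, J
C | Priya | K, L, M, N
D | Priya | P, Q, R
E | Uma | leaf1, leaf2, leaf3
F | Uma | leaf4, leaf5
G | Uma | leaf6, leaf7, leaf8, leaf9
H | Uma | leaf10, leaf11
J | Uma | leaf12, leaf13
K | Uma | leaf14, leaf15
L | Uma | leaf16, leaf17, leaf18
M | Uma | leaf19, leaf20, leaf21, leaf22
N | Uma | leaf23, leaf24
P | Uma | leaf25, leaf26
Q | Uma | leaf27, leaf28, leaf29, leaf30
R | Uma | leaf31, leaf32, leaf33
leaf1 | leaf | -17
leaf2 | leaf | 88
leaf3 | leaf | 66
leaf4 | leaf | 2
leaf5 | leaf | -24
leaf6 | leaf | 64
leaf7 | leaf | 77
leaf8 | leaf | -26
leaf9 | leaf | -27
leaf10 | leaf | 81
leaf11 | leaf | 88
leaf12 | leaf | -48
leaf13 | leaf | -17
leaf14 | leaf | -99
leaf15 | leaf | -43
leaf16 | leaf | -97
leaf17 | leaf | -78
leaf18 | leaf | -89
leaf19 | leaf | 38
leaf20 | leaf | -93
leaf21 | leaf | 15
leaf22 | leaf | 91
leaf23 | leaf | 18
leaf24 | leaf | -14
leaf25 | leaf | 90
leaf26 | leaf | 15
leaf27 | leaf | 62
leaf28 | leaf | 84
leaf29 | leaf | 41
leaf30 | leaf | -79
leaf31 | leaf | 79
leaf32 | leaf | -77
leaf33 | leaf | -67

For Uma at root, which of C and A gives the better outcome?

K (Uma): min(-99, -43) = -99
L (Uma): min(-97, -78, -89) = -97
M (Uma): min(38, -93, 15, 91) = -93
N (Uma): min(18, -14) = -14
C (Priya): max(-99, -97, -93, -14) = -14
E (Uma): min(-17, 88, 66) = -17
F (Uma): min(2, -24) = -24
A (Priya): max(-17, -24) = -17
Uma prefers the lower value; C=-14, A=-17. A is better since -17 < -14.

A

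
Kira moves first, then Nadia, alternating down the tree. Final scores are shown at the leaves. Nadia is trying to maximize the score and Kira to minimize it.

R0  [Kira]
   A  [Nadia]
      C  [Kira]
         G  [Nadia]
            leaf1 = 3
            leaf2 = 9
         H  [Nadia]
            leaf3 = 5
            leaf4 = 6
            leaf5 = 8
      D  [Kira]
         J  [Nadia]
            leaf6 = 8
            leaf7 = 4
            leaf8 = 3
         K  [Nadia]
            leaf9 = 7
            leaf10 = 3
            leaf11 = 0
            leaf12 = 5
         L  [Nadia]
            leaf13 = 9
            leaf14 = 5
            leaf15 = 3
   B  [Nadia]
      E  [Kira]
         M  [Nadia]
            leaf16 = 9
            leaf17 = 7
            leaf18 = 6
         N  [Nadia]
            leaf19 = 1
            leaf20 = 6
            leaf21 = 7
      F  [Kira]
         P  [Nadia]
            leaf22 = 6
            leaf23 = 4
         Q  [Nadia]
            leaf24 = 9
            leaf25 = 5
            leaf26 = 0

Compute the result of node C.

8

G (Nadia): max(3, 9) = 9
H (Nadia): max(5, 6, 8) = 8
C (Kira): min(9, 8) = 8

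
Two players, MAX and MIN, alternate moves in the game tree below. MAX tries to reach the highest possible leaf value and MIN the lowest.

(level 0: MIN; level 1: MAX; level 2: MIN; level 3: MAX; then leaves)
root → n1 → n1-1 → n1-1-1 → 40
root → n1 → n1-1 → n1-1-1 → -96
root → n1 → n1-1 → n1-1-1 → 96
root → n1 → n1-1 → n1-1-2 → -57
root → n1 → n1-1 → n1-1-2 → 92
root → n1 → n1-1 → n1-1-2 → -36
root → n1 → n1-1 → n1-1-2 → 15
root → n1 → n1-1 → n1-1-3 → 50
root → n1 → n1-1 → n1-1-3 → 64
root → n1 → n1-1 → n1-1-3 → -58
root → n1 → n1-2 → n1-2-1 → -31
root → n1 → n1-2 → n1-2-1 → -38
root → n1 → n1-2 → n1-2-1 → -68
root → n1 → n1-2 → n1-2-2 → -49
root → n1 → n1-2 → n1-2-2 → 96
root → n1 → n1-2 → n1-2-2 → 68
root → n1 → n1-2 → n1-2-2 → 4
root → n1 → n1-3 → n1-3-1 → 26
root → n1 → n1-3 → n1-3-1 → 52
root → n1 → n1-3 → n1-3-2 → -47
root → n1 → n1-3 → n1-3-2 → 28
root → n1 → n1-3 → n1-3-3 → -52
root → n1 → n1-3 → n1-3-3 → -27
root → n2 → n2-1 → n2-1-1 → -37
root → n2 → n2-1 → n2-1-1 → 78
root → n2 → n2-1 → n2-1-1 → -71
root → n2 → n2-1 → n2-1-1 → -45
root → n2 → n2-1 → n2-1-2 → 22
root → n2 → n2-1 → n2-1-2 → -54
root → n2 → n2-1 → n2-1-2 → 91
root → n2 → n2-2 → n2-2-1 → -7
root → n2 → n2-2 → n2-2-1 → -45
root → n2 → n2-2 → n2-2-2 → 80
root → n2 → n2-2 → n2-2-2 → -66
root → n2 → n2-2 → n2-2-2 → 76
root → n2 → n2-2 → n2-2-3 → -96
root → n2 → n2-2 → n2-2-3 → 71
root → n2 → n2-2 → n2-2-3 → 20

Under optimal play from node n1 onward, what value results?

n1-1-1 (MAX): max(40, -96, 96) = 96
n1-1-2 (MAX): max(-57, 92, -36, 15) = 92
n1-1-3 (MAX): max(50, 64, -58) = 64
n1-1 (MIN): min(96, 92, 64) = 64
n1-2-1 (MAX): max(-31, -38, -68) = -31
n1-2-2 (MAX): max(-49, 96, 68, 4) = 96
n1-2 (MIN): min(-31, 96) = -31
n1-3-1 (MAX): max(26, 52) = 52
n1-3-2 (MAX): max(-47, 28) = 28
n1-3-3 (MAX): max(-52, -27) = -27
n1-3 (MIN): min(52, 28, -27) = -27
n1 (MAX): max(64, -31, -27) = 64

64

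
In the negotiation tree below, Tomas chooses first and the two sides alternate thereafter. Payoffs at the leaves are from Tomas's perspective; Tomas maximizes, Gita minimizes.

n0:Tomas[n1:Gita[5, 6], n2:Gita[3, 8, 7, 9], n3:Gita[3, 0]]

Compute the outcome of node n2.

n2 (Gita): min(3, 8, 7, 9) = 3

3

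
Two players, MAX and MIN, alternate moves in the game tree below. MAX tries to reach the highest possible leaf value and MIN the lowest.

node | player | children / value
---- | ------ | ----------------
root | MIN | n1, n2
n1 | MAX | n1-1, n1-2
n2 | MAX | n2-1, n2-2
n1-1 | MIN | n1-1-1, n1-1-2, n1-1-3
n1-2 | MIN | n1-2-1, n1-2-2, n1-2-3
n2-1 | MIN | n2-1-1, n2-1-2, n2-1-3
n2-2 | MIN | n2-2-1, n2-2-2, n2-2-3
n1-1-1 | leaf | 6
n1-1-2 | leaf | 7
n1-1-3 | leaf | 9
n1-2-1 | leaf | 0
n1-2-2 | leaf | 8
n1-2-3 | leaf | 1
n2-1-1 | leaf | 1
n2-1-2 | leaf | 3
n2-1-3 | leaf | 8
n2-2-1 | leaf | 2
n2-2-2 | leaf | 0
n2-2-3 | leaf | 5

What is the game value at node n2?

n2-1 (MIN): min(1, 3, 8) = 1
n2-2 (MIN): min(2, 0, 5) = 0
n2 (MAX): max(1, 0) = 1

1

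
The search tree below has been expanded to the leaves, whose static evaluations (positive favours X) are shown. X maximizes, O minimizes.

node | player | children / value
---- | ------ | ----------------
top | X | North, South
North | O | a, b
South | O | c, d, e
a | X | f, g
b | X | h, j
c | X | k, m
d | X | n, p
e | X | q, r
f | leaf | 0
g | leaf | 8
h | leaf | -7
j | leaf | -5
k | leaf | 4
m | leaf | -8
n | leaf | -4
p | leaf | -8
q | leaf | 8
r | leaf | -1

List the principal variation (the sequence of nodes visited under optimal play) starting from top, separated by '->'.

a (X): max(0, 8) = 8
b (X): max(-7, -5) = -5
North (O): min(8, -5) = -5
c (X): max(4, -8) = 4
d (X): max(-4, -8) = -4
e (X): max(8, -1) = 8
South (O): min(4, -4, 8) = -4
top (X): max(-5, -4) = -4
At top, X picks South (highest: -4).
At South, O picks d (lowest: -4).
At d, X picks n (highest: -4).
Terminal value -4.

top -> South -> d -> n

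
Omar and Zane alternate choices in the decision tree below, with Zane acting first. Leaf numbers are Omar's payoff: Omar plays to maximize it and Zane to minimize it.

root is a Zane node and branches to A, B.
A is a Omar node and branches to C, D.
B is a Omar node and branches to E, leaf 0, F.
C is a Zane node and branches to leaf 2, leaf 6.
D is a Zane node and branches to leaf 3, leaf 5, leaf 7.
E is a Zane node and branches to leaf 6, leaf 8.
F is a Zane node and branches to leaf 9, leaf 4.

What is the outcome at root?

3

C (Zane): min(2, 6) = 2
D (Zane): min(3, 5, 7) = 3
A (Omar): max(2, 3) = 3
E (Zane): min(6, 8) = 6
F (Zane): min(9, 4) = 4
B (Omar): max(6, 0, 4) = 6
root (Zane): min(3, 6) = 3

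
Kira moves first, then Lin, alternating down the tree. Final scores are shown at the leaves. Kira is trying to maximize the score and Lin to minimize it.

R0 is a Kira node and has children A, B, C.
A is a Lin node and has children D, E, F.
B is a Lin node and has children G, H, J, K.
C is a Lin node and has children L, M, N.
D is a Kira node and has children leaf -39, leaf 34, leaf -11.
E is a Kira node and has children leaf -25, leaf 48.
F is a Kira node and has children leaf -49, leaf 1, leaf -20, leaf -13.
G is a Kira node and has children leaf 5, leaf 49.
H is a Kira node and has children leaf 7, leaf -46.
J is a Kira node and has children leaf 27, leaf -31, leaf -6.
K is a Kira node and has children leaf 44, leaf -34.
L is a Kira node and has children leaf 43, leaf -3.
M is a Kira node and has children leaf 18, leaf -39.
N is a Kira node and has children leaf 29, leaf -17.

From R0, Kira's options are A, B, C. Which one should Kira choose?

C

D (Kira): max(-39, 34, -11) = 34
E (Kira): max(-25, 48) = 48
F (Kira): max(-49, 1, -20, -13) = 1
A (Lin): min(34, 48, 1) = 1
G (Kira): max(5, 49) = 49
H (Kira): max(7, -46) = 7
J (Kira): max(27, -31, -6) = 27
K (Kira): max(44, -34) = 44
B (Lin): min(49, 7, 27, 44) = 7
L (Kira): max(43, -3) = 43
M (Kira): max(18, -39) = 18
N (Kira): max(29, -17) = 29
C (Lin): min(43, 18, 29) = 18
R0 (Kira): max(1, 7, 18) = 18
Kira at R0 wants the highest of {A=1, B=7, C=18}, so chooses C.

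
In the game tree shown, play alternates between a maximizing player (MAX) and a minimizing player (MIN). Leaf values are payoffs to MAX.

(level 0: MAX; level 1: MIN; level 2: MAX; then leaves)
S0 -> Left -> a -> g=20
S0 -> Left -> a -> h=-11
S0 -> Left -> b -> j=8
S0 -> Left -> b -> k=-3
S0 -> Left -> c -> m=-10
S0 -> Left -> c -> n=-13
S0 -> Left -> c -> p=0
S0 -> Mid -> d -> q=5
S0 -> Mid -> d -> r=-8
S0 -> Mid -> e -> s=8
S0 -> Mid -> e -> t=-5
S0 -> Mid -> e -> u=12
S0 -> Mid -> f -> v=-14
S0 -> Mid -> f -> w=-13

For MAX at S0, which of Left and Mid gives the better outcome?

a (MAX): max(20, -11) = 20
b (MAX): max(8, -3) = 8
c (MAX): max(-10, -13, 0) = 0
Left (MIN): min(20, 8, 0) = 0
d (MAX): max(5, -8) = 5
e (MAX): max(8, -5, 12) = 12
f (MAX): max(-14, -13) = -13
Mid (MIN): min(5, 12, -13) = -13
MAX prefers the higher value; Left=0, Mid=-13. Left is better since 0 > -13.

Left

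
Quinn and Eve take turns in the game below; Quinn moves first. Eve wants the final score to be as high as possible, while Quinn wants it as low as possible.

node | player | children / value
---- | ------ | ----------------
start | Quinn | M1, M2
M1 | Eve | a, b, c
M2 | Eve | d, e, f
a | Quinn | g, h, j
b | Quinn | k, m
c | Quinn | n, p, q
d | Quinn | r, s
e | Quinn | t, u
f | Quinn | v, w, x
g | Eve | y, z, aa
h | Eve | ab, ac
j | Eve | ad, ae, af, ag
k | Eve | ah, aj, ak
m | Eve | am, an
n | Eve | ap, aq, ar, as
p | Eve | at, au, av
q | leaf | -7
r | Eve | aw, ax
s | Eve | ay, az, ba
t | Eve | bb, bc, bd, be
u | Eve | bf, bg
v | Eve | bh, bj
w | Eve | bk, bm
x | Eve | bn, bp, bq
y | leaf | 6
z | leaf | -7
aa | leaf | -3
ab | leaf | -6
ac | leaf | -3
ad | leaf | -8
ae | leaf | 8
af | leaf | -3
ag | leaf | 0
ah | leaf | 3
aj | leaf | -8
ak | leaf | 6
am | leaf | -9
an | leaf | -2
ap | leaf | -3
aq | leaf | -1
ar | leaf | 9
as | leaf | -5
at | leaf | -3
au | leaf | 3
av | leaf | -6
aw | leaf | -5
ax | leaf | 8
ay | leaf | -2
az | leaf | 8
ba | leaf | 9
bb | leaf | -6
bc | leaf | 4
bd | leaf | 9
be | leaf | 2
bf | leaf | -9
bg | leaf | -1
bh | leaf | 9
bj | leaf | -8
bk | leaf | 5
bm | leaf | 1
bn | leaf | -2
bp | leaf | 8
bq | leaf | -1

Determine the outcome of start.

-2

g (Eve): max(6, -7, -3) = 6
h (Eve): max(-6, -3) = -3
j (Eve): max(-8, 8, -3, 0) = 8
a (Quinn): min(6, -3, 8) = -3
k (Eve): max(3, -8, 6) = 6
m (Eve): max(-9, -2) = -2
b (Quinn): min(6, -2) = -2
n (Eve): max(-3, -1, 9, -5) = 9
p (Eve): max(-3, 3, -6) = 3
c (Quinn): min(9, 3, -7) = -7
M1 (Eve): max(-3, -2, -7) = -2
r (Eve): max(-5, 8) = 8
s (Eve): max(-2, 8, 9) = 9
d (Quinn): min(8, 9) = 8
t (Eve): max(-6, 4, 9, 2) = 9
u (Eve): max(-9, -1) = -1
e (Quinn): min(9, -1) = -1
v (Eve): max(9, -8) = 9
w (Eve): max(5, 1) = 5
x (Eve): max(-2, 8, -1) = 8
f (Quinn): min(9, 5, 8) = 5
M2 (Eve): max(8, -1, 5) = 8
start (Quinn): min(-2, 8) = -2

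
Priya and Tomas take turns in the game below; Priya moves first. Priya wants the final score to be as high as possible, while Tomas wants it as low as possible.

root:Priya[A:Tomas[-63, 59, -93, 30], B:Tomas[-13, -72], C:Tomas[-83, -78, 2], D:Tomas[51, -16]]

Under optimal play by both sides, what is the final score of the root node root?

A (Tomas): min(-63, 59, -93, 30) = -93
B (Tomas): min(-13, -72) = -72
C (Tomas): min(-83, -78, 2) = -83
D (Tomas): min(51, -16) = -16
root (Priya): max(-93, -72, -83, -16) = -16

-16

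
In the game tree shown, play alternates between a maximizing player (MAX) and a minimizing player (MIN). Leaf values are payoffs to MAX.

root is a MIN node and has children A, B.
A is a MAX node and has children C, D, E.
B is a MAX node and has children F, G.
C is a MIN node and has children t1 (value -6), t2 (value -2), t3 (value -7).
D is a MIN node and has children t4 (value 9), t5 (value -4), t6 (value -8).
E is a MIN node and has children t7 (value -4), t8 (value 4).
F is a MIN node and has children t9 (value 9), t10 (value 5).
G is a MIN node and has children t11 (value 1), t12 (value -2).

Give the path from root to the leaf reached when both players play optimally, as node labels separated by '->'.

root -> A -> E -> t7

C (MIN): min(-6, -2, -7) = -7
D (MIN): min(9, -4, -8) = -8
E (MIN): min(-4, 4) = -4
A (MAX): max(-7, -8, -4) = -4
F (MIN): min(9, 5) = 5
G (MIN): min(1, -2) = -2
B (MAX): max(5, -2) = 5
root (MIN): min(-4, 5) = -4
At root, MIN picks A (lowest: -4).
At A, MAX picks E (highest: -4).
At E, MIN picks t7 (lowest: -4).
Terminal value -4.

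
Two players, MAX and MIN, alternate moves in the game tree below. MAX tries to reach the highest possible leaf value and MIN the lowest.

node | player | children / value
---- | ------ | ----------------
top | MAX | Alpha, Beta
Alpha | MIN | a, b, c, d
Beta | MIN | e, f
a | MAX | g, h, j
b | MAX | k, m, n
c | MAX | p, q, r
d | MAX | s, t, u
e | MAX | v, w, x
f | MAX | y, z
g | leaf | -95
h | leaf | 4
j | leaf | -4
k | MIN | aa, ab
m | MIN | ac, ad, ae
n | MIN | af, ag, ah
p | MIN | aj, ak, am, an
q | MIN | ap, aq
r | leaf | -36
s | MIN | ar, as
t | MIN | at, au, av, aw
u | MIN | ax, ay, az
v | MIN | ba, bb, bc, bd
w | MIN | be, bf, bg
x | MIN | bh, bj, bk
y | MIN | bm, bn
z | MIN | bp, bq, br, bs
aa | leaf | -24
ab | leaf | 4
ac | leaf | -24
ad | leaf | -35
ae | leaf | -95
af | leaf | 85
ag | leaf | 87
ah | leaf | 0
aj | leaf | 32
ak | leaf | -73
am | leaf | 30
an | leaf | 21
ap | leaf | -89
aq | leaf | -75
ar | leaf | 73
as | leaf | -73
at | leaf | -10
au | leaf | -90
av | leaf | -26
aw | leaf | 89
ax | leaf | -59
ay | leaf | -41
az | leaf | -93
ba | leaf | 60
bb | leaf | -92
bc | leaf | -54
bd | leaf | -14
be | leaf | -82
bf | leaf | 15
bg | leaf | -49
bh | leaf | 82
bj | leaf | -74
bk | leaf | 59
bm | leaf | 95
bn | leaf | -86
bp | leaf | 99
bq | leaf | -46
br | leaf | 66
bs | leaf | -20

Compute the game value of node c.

-36

p (MIN): min(32, -73, 30, 21) = -73
q (MIN): min(-89, -75) = -89
c (MAX): max(-73, -89, -36) = -36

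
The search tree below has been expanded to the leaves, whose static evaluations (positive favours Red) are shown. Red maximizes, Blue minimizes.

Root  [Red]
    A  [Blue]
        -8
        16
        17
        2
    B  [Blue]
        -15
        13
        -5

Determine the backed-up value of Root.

-8

A (Blue): min(-8, 16, 17, 2) = -8
B (Blue): min(-15, 13, -5) = -15
Root (Red): max(-8, -15) = -8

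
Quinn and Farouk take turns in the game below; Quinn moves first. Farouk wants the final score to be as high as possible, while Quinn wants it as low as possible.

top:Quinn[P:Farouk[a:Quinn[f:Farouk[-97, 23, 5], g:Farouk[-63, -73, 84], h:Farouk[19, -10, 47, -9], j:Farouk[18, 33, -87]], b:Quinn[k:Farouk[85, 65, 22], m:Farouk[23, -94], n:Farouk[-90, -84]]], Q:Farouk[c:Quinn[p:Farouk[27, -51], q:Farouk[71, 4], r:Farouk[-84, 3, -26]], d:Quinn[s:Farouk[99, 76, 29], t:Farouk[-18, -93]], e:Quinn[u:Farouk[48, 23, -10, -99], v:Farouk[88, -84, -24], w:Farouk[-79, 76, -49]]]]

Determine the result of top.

f (Farouk): max(-97, 23, 5) = 23
g (Farouk): max(-63, -73, 84) = 84
h (Farouk): max(19, -10, 47, -9) = 47
j (Farouk): max(18, 33, -87) = 33
a (Quinn): min(23, 84, 47, 33) = 23
k (Farouk): max(85, 65, 22) = 85
m (Farouk): max(23, -94) = 23
n (Farouk): max(-90, -84) = -84
b (Quinn): min(85, 23, -84) = -84
P (Farouk): max(23, -84) = 23
p (Farouk): max(27, -51) = 27
q (Farouk): max(71, 4) = 71
r (Farouk): max(-84, 3, -26) = 3
c (Quinn): min(27, 71, 3) = 3
s (Farouk): max(99, 76, 29) = 99
t (Farouk): max(-18, -93) = -18
d (Quinn): min(99, -18) = -18
u (Farouk): max(48, 23, -10, -99) = 48
v (Farouk): max(88, -84, -24) = 88
w (Farouk): max(-79, 76, -49) = 76
e (Quinn): min(48, 88, 76) = 48
Q (Farouk): max(3, -18, 48) = 48
top (Quinn): min(23, 48) = 23

23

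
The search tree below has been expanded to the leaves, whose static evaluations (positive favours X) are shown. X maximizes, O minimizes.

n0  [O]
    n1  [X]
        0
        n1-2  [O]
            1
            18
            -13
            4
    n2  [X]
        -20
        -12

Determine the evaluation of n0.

-12

n1-2 (O): min(1, 18, -13, 4) = -13
n1 (X): max(0, -13) = 0
n2 (X): max(-20, -12) = -12
n0 (O): min(0, -12) = -12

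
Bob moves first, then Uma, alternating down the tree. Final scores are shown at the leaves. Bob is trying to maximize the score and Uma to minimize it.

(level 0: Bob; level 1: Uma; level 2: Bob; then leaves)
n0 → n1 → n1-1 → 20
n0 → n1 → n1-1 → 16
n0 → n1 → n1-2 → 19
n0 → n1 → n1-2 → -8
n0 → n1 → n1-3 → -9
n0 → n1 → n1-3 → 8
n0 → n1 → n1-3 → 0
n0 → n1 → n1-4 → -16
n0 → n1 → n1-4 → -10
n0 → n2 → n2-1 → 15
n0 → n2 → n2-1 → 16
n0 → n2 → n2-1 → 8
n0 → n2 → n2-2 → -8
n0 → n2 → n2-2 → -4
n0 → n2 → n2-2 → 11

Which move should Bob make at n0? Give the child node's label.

n2

n1-1 (Bob): max(20, 16) = 20
n1-2 (Bob): max(19, -8) = 19
n1-3 (Bob): max(-9, 8, 0) = 8
n1-4 (Bob): max(-16, -10) = -10
n1 (Uma): min(20, 19, 8, -10) = -10
n2-1 (Bob): max(15, 16, 8) = 16
n2-2 (Bob): max(-8, -4, 11) = 11
n2 (Uma): min(16, 11) = 11
n0 (Bob): max(-10, 11) = 11
Bob at n0 wants the highest of {n1=-10, n2=11}, so chooses n2.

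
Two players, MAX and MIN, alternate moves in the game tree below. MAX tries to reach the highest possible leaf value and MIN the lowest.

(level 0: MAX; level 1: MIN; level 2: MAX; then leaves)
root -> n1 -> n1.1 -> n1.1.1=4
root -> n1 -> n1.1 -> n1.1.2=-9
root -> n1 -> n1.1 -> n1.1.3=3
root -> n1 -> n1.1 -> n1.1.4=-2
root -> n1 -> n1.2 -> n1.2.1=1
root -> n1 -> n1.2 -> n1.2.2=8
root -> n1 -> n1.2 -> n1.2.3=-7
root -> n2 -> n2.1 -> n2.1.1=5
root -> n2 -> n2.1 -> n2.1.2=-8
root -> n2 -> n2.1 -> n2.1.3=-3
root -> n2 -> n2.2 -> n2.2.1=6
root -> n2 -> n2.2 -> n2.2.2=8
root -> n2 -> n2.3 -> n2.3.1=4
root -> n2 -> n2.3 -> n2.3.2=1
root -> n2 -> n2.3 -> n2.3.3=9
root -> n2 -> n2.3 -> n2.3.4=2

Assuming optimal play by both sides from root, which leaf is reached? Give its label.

n2.1.1

n1.1 (MAX): max(4, -9, 3, -2) = 4
n1.2 (MAX): max(1, 8, -7) = 8
n1 (MIN): min(4, 8) = 4
n2.1 (MAX): max(5, -8, -3) = 5
n2.2 (MAX): max(6, 8) = 8
n2.3 (MAX): max(4, 1, 9, 2) = 9
n2 (MIN): min(5, 8, 9) = 5
root (MAX): max(4, 5) = 5
At root, MAX picks n2 (highest: 5).
At n2, MIN picks n2.1 (lowest: 5).
At n2.1, MAX picks n2.1.1 (highest: 5).
Terminal value 5.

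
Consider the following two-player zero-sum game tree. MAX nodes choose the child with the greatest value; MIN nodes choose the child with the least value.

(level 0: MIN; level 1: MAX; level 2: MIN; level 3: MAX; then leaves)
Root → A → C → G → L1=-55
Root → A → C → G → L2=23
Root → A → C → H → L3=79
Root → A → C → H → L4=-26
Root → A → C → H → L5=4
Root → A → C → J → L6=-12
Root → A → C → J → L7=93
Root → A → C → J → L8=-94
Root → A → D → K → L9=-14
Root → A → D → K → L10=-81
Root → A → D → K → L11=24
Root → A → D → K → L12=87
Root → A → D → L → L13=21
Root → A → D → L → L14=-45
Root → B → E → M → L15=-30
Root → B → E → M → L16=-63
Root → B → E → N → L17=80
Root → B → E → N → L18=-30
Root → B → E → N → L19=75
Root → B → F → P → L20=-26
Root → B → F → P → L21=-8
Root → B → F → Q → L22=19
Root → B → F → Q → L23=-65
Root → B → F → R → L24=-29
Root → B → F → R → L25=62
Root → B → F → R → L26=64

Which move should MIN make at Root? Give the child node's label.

G (MAX): max(-55, 23) = 23
H (MAX): max(79, -26, 4) = 79
J (MAX): max(-12, 93, -94) = 93
C (MIN): min(23, 79, 93) = 23
K (MAX): max(-14, -81, 24, 87) = 87
L (MAX): max(21, -45) = 21
D (MIN): min(87, 21) = 21
A (MAX): max(23, 21) = 23
M (MAX): max(-30, -63) = -30
N (MAX): max(80, -30, 75) = 80
E (MIN): min(-30, 80) = -30
P (MAX): max(-26, -8) = -8
Q (MAX): max(19, -65) = 19
R (MAX): max(-29, 62, 64) = 64
F (MIN): min(-8, 19, 64) = -8
B (MAX): max(-30, -8) = -8
Root (MIN): min(23, -8) = -8
MIN at Root wants the lowest of {A=23, B=-8}, so chooses B.

B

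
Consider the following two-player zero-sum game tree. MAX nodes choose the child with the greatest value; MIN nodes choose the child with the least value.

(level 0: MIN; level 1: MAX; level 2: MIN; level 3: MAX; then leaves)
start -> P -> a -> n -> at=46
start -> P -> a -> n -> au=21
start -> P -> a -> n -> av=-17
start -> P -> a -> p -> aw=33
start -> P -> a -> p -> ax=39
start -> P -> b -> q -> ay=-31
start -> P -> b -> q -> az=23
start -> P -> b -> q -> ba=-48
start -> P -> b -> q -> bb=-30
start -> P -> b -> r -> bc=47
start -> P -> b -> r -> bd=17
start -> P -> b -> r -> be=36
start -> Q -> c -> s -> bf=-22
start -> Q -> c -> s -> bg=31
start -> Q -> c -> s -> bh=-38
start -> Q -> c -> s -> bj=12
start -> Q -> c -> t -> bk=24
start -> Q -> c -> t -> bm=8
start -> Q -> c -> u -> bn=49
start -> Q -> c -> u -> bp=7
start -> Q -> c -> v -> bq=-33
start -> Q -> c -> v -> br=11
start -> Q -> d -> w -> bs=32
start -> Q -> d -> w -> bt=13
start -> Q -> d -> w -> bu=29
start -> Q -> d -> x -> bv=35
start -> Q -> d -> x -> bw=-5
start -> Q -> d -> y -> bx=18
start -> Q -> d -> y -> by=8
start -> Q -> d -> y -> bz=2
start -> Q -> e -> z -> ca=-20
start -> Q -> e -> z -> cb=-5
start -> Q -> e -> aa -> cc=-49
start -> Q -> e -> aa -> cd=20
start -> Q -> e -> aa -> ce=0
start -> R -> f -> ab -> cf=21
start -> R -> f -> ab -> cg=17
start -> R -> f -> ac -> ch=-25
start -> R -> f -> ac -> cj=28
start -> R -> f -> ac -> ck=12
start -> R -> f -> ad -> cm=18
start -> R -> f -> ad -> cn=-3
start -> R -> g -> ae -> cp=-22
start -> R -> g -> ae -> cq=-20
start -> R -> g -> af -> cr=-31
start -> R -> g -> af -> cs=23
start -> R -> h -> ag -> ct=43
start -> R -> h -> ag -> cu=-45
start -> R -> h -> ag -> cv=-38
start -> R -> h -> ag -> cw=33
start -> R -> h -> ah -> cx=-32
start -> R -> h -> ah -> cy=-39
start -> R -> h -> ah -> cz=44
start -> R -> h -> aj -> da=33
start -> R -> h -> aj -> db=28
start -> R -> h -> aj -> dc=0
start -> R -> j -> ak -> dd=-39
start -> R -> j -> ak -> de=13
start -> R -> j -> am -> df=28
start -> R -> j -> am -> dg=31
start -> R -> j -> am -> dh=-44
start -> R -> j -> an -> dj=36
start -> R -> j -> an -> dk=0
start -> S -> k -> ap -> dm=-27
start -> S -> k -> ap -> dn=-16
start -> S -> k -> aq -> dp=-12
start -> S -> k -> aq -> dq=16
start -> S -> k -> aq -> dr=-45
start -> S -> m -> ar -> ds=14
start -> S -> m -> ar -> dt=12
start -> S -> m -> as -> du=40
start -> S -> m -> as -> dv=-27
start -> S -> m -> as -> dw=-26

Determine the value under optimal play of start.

14

n (MAX): max(46, 21, -17) = 46
p (MAX): max(33, 39) = 39
a (MIN): min(46, 39) = 39
q (MAX): max(-31, 23, -48, -30) = 23
r (MAX): max(47, 17, 36) = 47
b (MIN): min(23, 47) = 23
P (MAX): max(39, 23) = 39
s (MAX): max(-22, 31, -38, 12) = 31
t (MAX): max(24, 8) = 24
u (MAX): max(49, 7) = 49
v (MAX): max(-33, 11) = 11
c (MIN): min(31, 24, 49, 11) = 11
w (MAX): max(32, 13, 29) = 32
x (MAX): max(35, -5) = 35
y (MAX): max(18, 8, 2) = 18
d (MIN): min(32, 35, 18) = 18
z (MAX): max(-20, -5) = -5
aa (MAX): max(-49, 20, 0) = 20
e (MIN): min(-5, 20) = -5
Q (MAX): max(11, 18, -5) = 18
ab (MAX): max(21, 17) = 21
ac (MAX): max(-25, 28, 12) = 28
ad (MAX): max(18, -3) = 18
f (MIN): min(21, 28, 18) = 18
ae (MAX): max(-22, -20) = -20
af (MAX): max(-31, 23) = 23
g (MIN): min(-20, 23) = -20
ag (MAX): max(43, -45, -38, 33) = 43
ah (MAX): max(-32, -39, 44) = 44
aj (MAX): max(33, 28, 0) = 33
h (MIN): min(43, 44, 33) = 33
ak (MAX): max(-39, 13) = 13
am (MAX): max(28, 31, -44) = 31
an (MAX): max(36, 0) = 36
j (MIN): min(13, 31, 36) = 13
R (MAX): max(18, -20, 33, 13) = 33
ap (MAX): max(-27, -16) = -16
aq (MAX): max(-12, 16, -45) = 16
k (MIN): min(-16, 16) = -16
ar (MAX): max(14, 12) = 14
as (MAX): max(40, -27, -26) = 40
m (MIN): min(14, 40) = 14
S (MAX): max(-16, 14) = 14
start (MIN): min(39, 18, 33, 14) = 14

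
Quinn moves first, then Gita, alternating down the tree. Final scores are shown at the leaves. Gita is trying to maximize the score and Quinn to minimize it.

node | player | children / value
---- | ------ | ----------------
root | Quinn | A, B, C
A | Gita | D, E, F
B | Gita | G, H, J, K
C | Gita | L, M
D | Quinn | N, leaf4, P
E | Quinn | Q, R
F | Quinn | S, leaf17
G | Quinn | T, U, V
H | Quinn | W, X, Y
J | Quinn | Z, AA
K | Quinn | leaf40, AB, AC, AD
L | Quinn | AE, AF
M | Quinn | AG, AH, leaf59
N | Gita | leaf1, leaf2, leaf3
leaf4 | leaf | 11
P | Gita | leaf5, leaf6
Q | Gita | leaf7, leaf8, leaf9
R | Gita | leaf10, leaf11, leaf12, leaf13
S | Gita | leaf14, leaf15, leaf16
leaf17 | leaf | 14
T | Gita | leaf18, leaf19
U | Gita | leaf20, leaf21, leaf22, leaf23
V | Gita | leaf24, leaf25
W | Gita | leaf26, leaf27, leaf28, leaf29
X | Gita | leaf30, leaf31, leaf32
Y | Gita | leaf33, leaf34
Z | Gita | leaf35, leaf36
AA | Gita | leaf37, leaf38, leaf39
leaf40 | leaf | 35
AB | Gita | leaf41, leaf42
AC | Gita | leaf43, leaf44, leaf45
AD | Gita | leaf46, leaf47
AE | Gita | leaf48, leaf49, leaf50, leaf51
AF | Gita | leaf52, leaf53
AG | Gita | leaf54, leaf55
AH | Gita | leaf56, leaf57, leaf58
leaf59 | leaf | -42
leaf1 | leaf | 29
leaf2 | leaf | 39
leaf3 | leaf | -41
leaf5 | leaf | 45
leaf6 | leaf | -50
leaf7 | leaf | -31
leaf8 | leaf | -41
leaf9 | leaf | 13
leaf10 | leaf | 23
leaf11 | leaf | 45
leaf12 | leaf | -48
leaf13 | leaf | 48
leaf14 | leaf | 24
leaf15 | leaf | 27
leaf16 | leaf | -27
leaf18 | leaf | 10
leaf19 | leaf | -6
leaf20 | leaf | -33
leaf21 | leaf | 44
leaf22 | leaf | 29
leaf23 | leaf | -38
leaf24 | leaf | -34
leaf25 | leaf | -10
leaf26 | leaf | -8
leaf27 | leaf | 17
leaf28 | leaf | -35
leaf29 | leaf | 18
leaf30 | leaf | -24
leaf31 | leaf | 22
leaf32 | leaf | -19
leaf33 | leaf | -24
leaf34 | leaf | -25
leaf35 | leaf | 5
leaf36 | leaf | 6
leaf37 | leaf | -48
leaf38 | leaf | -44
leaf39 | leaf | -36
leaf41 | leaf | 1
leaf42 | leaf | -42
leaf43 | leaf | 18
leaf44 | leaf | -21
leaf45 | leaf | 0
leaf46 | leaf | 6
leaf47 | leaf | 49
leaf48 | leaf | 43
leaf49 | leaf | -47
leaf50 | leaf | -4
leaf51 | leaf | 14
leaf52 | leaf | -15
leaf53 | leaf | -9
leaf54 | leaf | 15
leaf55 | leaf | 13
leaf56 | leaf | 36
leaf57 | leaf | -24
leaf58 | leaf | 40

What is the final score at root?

N (Gita): max(29, 39, -41) = 39
P (Gita): max(45, -50) = 45
D (Quinn): min(39, 11, 45) = 11
Q (Gita): max(-31, -41, 13) = 13
R (Gita): max(23, 45, -48, 48) = 48
E (Quinn): min(13, 48) = 13
S (Gita): max(24, 27, -27) = 27
F (Quinn): min(27, 14) = 14
A (Gita): max(11, 13, 14) = 14
T (Gita): max(10, -6) = 10
U (Gita): max(-33, 44, 29, -38) = 44
V (Gita): max(-34, -10) = -10
G (Quinn): min(10, 44, -10) = -10
W (Gita): max(-8, 17, -35, 18) = 18
X (Gita): max(-24, 22, -19) = 22
Y (Gita): max(-24, -25) = -24
H (Quinn): min(18, 22, -24) = -24
Z (Gita): max(5, 6) = 6
AA (Gita): max(-48, -44, -36) = -36
J (Quinn): min(6, -36) = -36
AB (Gita): max(1, -42) = 1
AC (Gita): max(18, -21, 0) = 18
AD (Gita): max(6, 49) = 49
K (Quinn): min(35, 1, 18, 49) = 1
B (Gita): max(-10, -24, -36, 1) = 1
AE (Gita): max(43, -47, -4, 14) = 43
AF (Gita): max(-15, -9) = -9
L (Quinn): min(43, -9) = -9
AG (Gita): max(15, 13) = 15
AH (Gita): max(36, -24, 40) = 40
M (Quinn): min(15, 40, -42) = -42
C (Gita): max(-9, -42) = -9
root (Quinn): min(14, 1, -9) = -9

-9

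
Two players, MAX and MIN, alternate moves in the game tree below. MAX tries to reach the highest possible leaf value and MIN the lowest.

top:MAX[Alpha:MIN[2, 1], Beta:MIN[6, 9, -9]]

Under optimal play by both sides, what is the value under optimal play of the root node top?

Alpha (MIN): min(2, 1) = 1
Beta (MIN): min(6, 9, -9) = -9
top (MAX): max(1, -9) = 1

1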